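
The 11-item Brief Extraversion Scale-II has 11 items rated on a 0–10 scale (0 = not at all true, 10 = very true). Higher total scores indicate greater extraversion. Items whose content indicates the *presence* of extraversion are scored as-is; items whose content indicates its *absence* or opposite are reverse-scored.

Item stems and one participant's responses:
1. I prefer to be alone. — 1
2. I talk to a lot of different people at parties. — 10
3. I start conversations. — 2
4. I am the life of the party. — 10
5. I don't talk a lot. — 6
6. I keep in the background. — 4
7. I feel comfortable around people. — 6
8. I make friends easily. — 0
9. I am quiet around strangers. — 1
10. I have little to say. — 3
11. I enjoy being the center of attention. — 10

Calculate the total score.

Items 1, 5, 6, 9, 10 describe the absence/opposite of extraversion → reverse-score.
reverse-coded value = 10 − response.
  item 1: 10 − 1 = 9
  item 2: 10
  item 3: 2
  item 4: 10
  item 5: 10 − 6 = 4
  item 6: 10 − 4 = 6
  item 7: 6
  item 8: 0
  item 9: 10 − 1 = 9
  item 10: 10 − 3 = 7
  item 11: 10
Total = 9 + 10 + 2 + 10 + 4 + 6 + 6 + 0 + 9 + 7 + 10 = 73

73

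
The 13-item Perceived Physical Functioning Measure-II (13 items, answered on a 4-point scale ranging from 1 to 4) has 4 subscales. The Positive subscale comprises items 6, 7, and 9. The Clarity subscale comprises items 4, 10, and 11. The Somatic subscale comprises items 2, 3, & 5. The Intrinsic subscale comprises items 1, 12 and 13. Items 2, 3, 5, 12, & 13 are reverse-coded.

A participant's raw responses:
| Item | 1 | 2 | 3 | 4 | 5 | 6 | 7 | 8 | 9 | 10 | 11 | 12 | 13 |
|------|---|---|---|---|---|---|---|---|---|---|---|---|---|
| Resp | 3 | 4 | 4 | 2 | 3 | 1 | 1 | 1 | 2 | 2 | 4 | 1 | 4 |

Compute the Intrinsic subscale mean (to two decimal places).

Intrinsic items: 1, 12, 13.
Of these, items 12 & 13 are reverse-coded; reversed = (1+4) − raw = 5 − raw.
  item 1: 3
  item 12: 5 − 1 = 4
  item 13: 5 − 4 = 1
Sum = 3 + 4 + 1 = 8
Mean = 8 / 3 = 2.67

2.67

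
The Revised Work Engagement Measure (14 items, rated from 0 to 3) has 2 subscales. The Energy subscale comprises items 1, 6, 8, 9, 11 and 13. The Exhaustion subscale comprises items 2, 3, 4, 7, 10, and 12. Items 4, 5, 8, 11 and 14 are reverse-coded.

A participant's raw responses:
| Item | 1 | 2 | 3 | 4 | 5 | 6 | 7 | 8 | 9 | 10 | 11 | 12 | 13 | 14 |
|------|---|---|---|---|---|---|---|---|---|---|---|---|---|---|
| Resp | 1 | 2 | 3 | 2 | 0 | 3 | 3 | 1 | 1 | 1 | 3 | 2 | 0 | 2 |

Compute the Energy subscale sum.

Energy items: 1, 6, 8, 9, 11, 13.
Of these, items 8 and 11 are reverse-coded; reverse-coded value = 3 − response.
  item 1: 1
  item 6: 3
  item 8: 3 − 1 = 2
  item 9: 1
  item 11: 3 − 3 = 0
  item 13: 0
Sum = 1 + 3 + 2 + 1 + 0 + 0 = 7

7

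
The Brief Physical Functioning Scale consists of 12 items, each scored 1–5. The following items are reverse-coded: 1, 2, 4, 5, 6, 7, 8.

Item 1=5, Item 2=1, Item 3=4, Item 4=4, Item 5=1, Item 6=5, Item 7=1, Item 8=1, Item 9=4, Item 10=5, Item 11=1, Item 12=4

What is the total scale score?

42

Reverse-coded items (on a 1–5 scale, reversed = 6 − raw):
  item 1: 6 − 5 = 1
  item 2: 6 − 1 = 5
  item 4: 6 − 4 = 2
  item 5: 6 − 1 = 5
  item 6: 6 − 5 = 1
  item 7: 6 − 1 = 5
  item 8: 6 − 1 = 5
After reverse-coding: 1, 5, 4, 2, 5, 1, 5, 5, 4, 5, 1, 4
Total = 1 + 5 + 4 + 2 + 5 + 1 + 5 + 5 + 4 + 5 + 1 + 4 = 42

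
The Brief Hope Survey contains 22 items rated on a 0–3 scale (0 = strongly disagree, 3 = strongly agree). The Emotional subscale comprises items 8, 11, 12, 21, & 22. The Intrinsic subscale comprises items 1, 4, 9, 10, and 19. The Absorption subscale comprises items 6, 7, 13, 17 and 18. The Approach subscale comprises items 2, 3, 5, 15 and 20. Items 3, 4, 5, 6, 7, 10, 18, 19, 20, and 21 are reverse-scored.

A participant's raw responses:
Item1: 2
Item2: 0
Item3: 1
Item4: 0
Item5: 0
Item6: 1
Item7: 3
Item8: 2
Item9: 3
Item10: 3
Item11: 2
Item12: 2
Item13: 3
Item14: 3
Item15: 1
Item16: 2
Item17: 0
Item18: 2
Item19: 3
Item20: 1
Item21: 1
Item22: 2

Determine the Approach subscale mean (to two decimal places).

Approach items: 2, 3, 5, 15, 20.
Of these, items 3, 5, & 20 are reverse-scored; on a 0–3 scale, reversed = 3 − raw.
  item 2: 0
  item 3: 3 − 1 = 2
  item 5: 3 − 0 = 3
  item 15: 1
  item 20: 3 − 1 = 2
Sum = 0 + 2 + 3 + 1 + 2 = 8
Mean = 8 / 5 = 1.60

1.60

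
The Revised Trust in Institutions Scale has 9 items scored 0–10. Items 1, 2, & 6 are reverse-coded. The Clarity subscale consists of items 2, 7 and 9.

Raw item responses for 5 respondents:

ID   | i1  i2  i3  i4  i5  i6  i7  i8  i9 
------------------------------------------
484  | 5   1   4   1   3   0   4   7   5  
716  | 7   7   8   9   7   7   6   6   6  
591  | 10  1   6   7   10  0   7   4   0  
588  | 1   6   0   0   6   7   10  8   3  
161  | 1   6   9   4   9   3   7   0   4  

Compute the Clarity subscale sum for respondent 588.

17

Respondent 588 raw: 1, 6, 0, 0, 6, 7, 10, 8, 3.
Clarity items: 2, 7, 9.
Reverse-coded (reversed = (0+10) − raw = 10 − raw):
  item 2: 10 − 6 = 4
  item 7: 10
  item 9: 3
Sum = 4 + 10 + 3 = 17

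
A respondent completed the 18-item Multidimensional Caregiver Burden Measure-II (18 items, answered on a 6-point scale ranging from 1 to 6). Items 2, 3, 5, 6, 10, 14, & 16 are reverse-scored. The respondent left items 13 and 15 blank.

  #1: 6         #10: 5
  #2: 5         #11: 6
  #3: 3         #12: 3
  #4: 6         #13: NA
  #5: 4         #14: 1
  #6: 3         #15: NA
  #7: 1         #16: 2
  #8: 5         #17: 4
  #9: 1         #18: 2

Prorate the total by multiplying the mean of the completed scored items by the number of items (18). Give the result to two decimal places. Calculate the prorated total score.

67.50

Reverse-coded (reversed = (1+6) − raw = 7 − raw):
  item 2: 7 − 5 = 2
  item 3: 7 − 3 = 4
  item 5: 7 − 4 = 3
  item 6: 7 − 3 = 4
  item 10: 7 − 5 = 2
  item 14: 7 − 1 = 6
  item 16: 7 − 2 = 5
Completed scored items (16 of 18): 6, 2, 4, 6, 3, 4, 1, 5, 1, 2, 6, 3, 6, 5, 4, 2; sum = 60.
Person mean = 60 / 16 ≈ 3.7500
Prorated total = (60 / 16) × 18 = 67.50 (to 2 dp)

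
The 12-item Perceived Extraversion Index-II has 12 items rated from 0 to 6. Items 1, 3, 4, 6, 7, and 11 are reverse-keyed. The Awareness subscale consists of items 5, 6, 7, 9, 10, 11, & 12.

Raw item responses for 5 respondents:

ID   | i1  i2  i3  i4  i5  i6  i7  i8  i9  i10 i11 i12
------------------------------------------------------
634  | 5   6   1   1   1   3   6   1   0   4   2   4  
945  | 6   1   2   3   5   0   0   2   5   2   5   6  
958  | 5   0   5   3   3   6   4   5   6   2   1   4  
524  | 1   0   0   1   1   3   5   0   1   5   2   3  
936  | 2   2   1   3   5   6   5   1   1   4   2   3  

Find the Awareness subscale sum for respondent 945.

31

Respondent 945 raw: 6, 1, 2, 3, 5, 0, 0, 2, 5, 2, 5, 6.
Awareness items: 5, 6, 7, 9, 10, 11, 12.
Reverse-coded (reverse-coded value = 6 − response):
  item 5: 5
  item 6: 6 − 0 = 6
  item 7: 6 − 0 = 6
  item 9: 5
  item 10: 2
  item 11: 6 − 5 = 1
  item 12: 6
Sum = 5 + 6 + 6 + 5 + 2 + 1 + 6 = 31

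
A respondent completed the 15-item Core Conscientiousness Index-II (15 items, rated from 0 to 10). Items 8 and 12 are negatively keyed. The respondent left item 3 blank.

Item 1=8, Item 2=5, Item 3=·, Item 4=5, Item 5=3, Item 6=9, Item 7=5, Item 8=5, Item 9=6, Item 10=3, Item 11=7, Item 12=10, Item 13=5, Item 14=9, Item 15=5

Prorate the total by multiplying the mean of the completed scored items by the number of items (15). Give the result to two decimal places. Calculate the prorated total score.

Reverse-coded (on a 0–10 scale, reversed = 10 − raw):
  item 8: 10 − 5 = 5
  item 12: 10 − 10 = 0
Completed scored items (14 of 15): 8, 5, 5, 3, 9, 5, 5, 6, 3, 7, 0, 5, 9, 5; sum = 75.
Person mean = 75 / 14 ≈ 5.3571
Prorated total = (75 / 14) × 15 = 80.36 (to 2 dp)

80.36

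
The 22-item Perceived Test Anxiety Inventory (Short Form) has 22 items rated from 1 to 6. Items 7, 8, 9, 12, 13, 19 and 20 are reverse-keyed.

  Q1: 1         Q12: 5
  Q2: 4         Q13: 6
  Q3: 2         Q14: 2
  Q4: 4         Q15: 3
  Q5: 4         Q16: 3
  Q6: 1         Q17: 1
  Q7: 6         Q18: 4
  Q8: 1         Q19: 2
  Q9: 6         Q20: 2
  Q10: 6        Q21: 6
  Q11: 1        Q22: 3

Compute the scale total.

Apply reverse scoring (on a 1–6 scale, reversed = 7 − raw):
  item 7: 7 − 6 = 1
  item 8: 7 − 1 = 6
  item 9: 7 − 6 = 1
  item 12: 7 − 5 = 2
  item 13: 7 − 6 = 1
  item 19: 7 − 2 = 5
  item 20: 7 − 2 = 5
After reverse-coding: 1, 4, 2, 4, 4, 1, 1, 6, 1, 6, 1, 2, 1, 2, 3, 3, 1, 4, 5, 5, 6, 3
Total = 1 + 4 + 2 + 4 + 4 + 1 + 1 + 6 + 1 + 6 + 1 + 2 + 1 + 2 + 3 + 3 + 1 + 4 + 5 + 5 + 6 + 3 = 66

66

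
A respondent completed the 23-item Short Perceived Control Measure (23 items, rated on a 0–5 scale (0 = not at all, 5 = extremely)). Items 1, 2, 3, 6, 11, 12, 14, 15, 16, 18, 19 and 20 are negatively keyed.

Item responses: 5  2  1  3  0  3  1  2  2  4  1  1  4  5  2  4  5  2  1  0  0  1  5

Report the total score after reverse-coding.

Reverse-coded items (reversed = (0+5) − raw = 5 − raw):
  item 1: 5 − 5 = 0
  item 2: 5 − 2 = 3
  item 3: 5 − 1 = 4
  item 6: 5 − 3 = 2
  item 11: 5 − 1 = 4
  item 12: 5 − 1 = 4
  item 14: 5 − 5 = 0
  item 15: 5 − 2 = 3
  item 16: 5 − 4 = 1
  item 18: 5 − 2 = 3
  item 19: 5 − 1 = 4
  item 20: 5 − 0 = 5
Scored responses: 0, 3, 4, 3, 0, 2, 1, 2, 2, 4, 4, 4, 4, 0, 3, 1, 5, 3, 4, 5, 0, 1, 5
Total = 0 + 3 + 4 + 3 + 0 + 2 + 1 + 2 + 2 + 4 + 4 + 4 + 4 + 0 + 3 + 1 + 5 + 3 + 4 + 5 + 0 + 1 + 5 = 60

60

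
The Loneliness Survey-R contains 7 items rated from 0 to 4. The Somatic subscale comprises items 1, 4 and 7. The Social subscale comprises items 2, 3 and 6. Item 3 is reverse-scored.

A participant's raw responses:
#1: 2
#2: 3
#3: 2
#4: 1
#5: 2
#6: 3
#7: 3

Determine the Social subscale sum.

Social items: 2, 3, 6.
Of these, item 3 is reverse-scored; on a 0–4 scale, reversed = 4 − raw.
  item 2: 3
  item 3: 4 − 2 = 2
  item 6: 3
Sum = 3 + 2 + 3 = 8

8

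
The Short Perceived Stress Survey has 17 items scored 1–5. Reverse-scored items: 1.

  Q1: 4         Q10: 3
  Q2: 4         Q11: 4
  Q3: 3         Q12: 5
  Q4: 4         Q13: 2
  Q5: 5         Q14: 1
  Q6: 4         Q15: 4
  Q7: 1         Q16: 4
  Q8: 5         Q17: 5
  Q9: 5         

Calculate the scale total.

61

Reverse-coded items (on a 1–5 scale, reversed = 6 − raw):
  item 1: 6 − 4 = 2
Scored items: 2, 4, 3, 4, 5, 4, 1, 5, 5, 3, 4, 5, 2, 1, 4, 4, 5
Total = 2 + 4 + 3 + 4 + 5 + 4 + 1 + 5 + 5 + 3 + 4 + 5 + 2 + 1 + 4 + 4 + 5 = 61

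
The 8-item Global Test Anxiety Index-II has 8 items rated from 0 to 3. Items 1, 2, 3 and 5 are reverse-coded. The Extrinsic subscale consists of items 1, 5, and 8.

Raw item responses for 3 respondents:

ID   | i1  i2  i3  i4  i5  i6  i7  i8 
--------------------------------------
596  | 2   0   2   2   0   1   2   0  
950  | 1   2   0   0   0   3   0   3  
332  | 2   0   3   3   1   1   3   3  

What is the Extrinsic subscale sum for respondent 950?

8

Respondent 950 raw: 1, 2, 0, 0, 0, 3, 0, 3.
Extrinsic items: 1, 5, 8.
Reverse-coded (reversed = (0+3) − raw = 3 − raw):
  item 1: 3 − 1 = 2
  item 5: 3 − 0 = 3
  item 8: 3
Sum = 2 + 3 + 3 = 8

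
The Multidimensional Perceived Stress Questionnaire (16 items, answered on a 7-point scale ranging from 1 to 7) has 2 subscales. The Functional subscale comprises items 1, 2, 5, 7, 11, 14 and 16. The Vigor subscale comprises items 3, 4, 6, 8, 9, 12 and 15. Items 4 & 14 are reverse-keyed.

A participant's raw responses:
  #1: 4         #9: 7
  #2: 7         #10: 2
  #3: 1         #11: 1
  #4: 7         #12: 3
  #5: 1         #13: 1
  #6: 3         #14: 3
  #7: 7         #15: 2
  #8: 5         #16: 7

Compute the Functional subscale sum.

32

Functional items: 1, 2, 5, 7, 11, 14, 16.
Of these, item 14 is reverse-keyed; on a 1–7 scale, reversed = 8 − raw.
  item 1: 4
  item 2: 7
  item 5: 1
  item 7: 7
  item 11: 1
  item 14: 8 − 3 = 5
  item 16: 7
Sum = 4 + 7 + 1 + 7 + 1 + 5 + 7 = 32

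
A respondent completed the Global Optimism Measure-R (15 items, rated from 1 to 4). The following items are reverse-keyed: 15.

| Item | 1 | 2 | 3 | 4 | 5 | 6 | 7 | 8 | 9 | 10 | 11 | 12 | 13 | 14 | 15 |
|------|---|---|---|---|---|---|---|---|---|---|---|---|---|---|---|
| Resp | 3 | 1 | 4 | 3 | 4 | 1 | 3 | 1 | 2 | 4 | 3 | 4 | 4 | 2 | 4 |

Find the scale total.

40

Reverse-keyed items use 5 − raw:
  item 15: 5 − 4 = 1
Scored items: 3, 1, 4, 3, 4, 1, 3, 1, 2, 4, 3, 4, 4, 2, 1
Total = 3 + 1 + 4 + 3 + 4 + 1 + 3 + 1 + 2 + 4 + 3 + 4 + 4 + 2 + 1 = 40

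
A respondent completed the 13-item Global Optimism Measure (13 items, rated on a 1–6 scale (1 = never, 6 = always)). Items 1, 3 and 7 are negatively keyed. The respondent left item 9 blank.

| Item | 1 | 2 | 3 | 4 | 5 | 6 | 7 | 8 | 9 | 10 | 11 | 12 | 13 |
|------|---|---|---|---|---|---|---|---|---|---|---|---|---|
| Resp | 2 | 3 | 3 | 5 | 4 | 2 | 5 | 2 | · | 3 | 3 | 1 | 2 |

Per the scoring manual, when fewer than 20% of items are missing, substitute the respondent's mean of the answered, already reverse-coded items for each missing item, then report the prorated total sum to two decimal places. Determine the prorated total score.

39.00

Reverse-coded (reverse-coded value = 7 − response):
  item 1: 7 − 2 = 5
  item 3: 7 − 3 = 4
  item 7: 7 − 5 = 2
Completed scored items (12 of 13): 5, 3, 4, 5, 4, 2, 2, 2, 3, 3, 1, 2; sum = 36.
Person mean = 36 / 12 ≈ 3.0000
Prorated total = (36 / 12) × 13 = 39.00 (to 2 dp)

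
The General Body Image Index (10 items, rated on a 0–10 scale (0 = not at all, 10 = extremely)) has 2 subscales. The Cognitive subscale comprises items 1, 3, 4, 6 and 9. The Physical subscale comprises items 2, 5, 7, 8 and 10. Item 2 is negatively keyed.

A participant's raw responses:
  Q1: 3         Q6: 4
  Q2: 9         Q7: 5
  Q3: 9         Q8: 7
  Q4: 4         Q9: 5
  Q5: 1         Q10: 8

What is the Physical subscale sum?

22

Physical items: 2, 5, 7, 8, 10.
Of these, item 2 is negatively keyed; reverse-coded value = 10 − response.
  item 2: 10 − 9 = 1
  item 5: 1
  item 7: 5
  item 8: 7
  item 10: 8
Sum = 1 + 1 + 5 + 7 + 8 = 22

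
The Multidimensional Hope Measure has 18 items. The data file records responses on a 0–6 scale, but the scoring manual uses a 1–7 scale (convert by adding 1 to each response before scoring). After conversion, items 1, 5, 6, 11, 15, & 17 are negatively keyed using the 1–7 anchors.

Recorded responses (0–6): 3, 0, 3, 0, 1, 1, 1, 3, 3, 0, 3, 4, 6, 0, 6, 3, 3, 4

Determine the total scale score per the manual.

Convert to 1–7: 4, 1, 4, 1, 2, 2, 2, 4, 4, 1, 4, 5, 7, 1, 7, 4, 4, 5
Reverse-coded (reversed = (1+7) − raw = 8 − raw):
  item 1: 8 − 4 = 4
  item 5: 8 − 2 = 6
  item 6: 8 − 2 = 6
  item 11: 8 − 4 = 4
  item 15: 8 − 7 = 1
  item 17: 8 − 4 = 4
Scored: 4, 1, 4, 1, 6, 6, 2, 4, 4, 1, 4, 5, 7, 1, 1, 4, 4, 5
Total = 64

64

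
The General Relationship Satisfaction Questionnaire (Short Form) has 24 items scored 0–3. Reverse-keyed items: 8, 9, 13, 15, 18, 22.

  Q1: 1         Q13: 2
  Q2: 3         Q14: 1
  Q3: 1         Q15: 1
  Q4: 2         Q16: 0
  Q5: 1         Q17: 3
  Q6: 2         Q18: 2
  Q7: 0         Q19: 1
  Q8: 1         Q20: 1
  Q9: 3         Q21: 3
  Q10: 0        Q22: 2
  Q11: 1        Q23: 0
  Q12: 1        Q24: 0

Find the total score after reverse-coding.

Apply reverse scoring (on a 0–3 scale, reversed = 3 − raw):
  item 8: 3 − 1 = 2
  item 9: 3 − 3 = 0
  item 13: 3 − 2 = 1
  item 15: 3 − 1 = 2
  item 18: 3 − 2 = 1
  item 22: 3 − 2 = 1
Scored items: 1, 3, 1, 2, 1, 2, 0, 2, 0, 0, 1, 1, 1, 1, 2, 0, 3, 1, 1, 1, 3, 1, 0, 0
Total = 1 + 3 + 1 + 2 + 1 + 2 + 0 + 2 + 0 + 0 + 1 + 1 + 1 + 1 + 2 + 0 + 3 + 1 + 1 + 1 + 3 + 1 + 0 + 0 = 28

28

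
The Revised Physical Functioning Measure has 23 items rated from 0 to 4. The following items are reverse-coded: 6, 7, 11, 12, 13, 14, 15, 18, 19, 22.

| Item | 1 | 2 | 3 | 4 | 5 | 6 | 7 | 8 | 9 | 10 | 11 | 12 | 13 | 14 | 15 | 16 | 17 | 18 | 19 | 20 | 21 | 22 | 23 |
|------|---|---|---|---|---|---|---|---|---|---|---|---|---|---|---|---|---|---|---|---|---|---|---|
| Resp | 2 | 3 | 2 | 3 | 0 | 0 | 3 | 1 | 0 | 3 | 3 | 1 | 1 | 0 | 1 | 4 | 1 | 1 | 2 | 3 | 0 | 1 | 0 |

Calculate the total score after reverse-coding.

49

Reverse-coded items (on a 0–4 scale, reversed = 4 − raw):
  item 6: 4 − 0 = 4
  item 7: 4 − 3 = 1
  item 11: 4 − 3 = 1
  item 12: 4 − 1 = 3
  item 13: 4 − 1 = 3
  item 14: 4 − 0 = 4
  item 15: 4 − 1 = 3
  item 18: 4 − 1 = 3
  item 19: 4 − 2 = 2
  item 22: 4 − 1 = 3
Scored items: 2, 3, 2, 3, 0, 4, 1, 1, 0, 3, 1, 3, 3, 4, 3, 4, 1, 3, 2, 3, 0, 3, 0
Total = 2 + 3 + 2 + 3 + 0 + 4 + 1 + 1 + 0 + 3 + 1 + 3 + 3 + 4 + 3 + 4 + 1 + 3 + 2 + 3 + 0 + 3 + 0 = 49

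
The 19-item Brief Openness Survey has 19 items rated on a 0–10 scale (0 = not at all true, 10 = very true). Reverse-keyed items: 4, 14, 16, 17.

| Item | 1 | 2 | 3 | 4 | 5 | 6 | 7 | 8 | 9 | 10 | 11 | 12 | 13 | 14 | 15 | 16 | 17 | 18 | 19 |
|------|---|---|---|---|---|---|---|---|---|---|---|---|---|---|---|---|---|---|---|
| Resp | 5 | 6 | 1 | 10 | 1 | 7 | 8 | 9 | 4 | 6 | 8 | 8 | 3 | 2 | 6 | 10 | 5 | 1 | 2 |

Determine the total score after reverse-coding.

Raw sum = 102. Reverse-keyed items: 4, 14, 16, 17; their raw sum = 27.
Each reversal replaces raw with 10 − raw, changing the total by 10 − 2·raw per item.
Total = 102 + 4·10 − 2·27 = 102 + 40 − 54 = 88

88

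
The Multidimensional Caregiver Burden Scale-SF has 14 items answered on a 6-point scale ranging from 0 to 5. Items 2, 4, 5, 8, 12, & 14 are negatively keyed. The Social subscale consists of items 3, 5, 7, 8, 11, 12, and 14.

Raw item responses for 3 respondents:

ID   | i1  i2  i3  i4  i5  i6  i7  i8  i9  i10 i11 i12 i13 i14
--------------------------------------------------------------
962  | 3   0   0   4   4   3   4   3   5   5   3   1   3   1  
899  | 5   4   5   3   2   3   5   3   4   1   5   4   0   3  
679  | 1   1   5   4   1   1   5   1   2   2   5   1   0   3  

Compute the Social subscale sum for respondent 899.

Respondent 899 raw: 5, 4, 5, 3, 2, 3, 5, 3, 4, 1, 5, 4, 0, 3.
Social items: 3, 5, 7, 8, 11, 12, 14.
Reverse-coded (reverse-coded value = 5 − response):
  item 3: 5
  item 5: 5 − 2 = 3
  item 7: 5
  item 8: 5 − 3 = 2
  item 11: 5
  item 12: 5 − 4 = 1
  item 14: 5 − 3 = 2
Sum = 5 + 3 + 5 + 2 + 5 + 1 + 2 = 23

23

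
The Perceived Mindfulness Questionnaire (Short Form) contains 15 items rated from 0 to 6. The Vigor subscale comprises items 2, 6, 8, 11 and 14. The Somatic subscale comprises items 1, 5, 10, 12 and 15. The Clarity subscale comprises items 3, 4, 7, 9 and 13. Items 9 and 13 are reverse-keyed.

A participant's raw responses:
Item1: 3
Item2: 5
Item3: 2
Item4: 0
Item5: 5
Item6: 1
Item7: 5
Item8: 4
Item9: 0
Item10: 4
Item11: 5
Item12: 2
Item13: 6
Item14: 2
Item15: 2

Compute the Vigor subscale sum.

Vigor items: 2, 6, 8, 11, 14.
  item 2: 5
  item 6: 1
  item 8: 4
  item 11: 5
  item 14: 2
Sum = 5 + 1 + 4 + 5 + 2 = 17

17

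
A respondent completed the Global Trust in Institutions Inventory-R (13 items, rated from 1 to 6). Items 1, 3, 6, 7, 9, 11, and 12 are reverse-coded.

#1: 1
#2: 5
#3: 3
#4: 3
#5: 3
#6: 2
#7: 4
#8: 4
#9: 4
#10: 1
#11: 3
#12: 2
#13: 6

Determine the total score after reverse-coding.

Raw sum = 41. Reverse-coded items: 1, 3, 6, 7, 9, 11, 12; their raw sum = 19.
Each reversal replaces raw with 7 − raw, changing the total by 7 − 2·raw per item.
Total = 41 + 7·7 − 2·19 = 41 + 49 − 38 = 52

52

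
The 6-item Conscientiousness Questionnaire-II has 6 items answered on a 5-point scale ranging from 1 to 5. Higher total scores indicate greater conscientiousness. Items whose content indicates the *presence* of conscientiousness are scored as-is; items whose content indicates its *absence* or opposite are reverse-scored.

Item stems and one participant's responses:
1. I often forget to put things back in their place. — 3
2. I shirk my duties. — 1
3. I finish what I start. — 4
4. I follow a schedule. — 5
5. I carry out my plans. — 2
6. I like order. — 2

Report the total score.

21

Items 1, 2 describe the absence/opposite of conscientiousness → reverse-score.
on a 1–5 scale, reversed = 6 − raw.
  item 1: 6 − 3 = 3
  item 2: 6 − 1 = 5
  item 3: 4
  item 4: 5
  item 5: 2
  item 6: 2
Total = 3 + 5 + 4 + 5 + 2 + 2 = 21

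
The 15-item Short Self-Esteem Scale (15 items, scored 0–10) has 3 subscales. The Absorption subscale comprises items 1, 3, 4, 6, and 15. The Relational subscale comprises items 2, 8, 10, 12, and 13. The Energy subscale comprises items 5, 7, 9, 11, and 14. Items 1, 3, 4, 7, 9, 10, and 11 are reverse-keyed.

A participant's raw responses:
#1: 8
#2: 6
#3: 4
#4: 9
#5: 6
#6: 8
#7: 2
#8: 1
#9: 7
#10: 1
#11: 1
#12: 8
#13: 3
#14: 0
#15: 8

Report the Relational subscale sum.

27

Relational items: 2, 8, 10, 12, 13.
Of these, item 10 is reverse-keyed; reverse-coded value = 10 − response.
  item 2: 6
  item 8: 1
  item 10: 10 − 1 = 9
  item 12: 8
  item 13: 3
Sum = 6 + 1 + 9 + 8 + 3 = 27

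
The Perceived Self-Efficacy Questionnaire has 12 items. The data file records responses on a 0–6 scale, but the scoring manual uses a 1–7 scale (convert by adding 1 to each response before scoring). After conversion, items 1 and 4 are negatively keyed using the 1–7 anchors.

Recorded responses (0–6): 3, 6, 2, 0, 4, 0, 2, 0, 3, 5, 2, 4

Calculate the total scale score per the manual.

Convert to 1–7: 4, 7, 3, 1, 5, 1, 3, 1, 4, 6, 3, 5
Reverse-coded (reverse-coded value = 8 − response):
  item 1: 8 − 4 = 4
  item 4: 8 − 1 = 7
Scored: 4, 7, 3, 7, 5, 1, 3, 1, 4, 6, 3, 5
Total = 49

49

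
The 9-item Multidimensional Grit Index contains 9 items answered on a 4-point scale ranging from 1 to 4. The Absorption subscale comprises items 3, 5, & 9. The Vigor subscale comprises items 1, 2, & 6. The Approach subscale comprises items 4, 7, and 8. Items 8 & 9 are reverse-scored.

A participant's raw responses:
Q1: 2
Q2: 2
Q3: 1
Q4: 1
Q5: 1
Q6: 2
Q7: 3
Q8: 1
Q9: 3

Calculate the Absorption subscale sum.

4

Absorption items: 3, 5, 9.
Of these, item 9 is reverse-scored; on a 1–4 scale, reversed = 5 − raw.
  item 3: 1
  item 5: 1
  item 9: 5 − 3 = 2
Sum = 1 + 1 + 2 = 4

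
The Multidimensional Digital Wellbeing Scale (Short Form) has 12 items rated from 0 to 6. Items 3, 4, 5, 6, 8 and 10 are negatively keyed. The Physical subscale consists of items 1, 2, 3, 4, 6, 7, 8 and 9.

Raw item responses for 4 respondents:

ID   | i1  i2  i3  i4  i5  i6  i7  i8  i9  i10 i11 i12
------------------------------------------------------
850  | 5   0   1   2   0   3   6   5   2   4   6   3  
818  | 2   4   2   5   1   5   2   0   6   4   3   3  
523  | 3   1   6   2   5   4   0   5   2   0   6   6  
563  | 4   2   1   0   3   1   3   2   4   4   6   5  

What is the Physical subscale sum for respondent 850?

Respondent 850 raw: 5, 0, 1, 2, 0, 3, 6, 5, 2, 4, 6, 3.
Physical items: 1, 2, 3, 4, 6, 7, 8, 9.
Reverse-coded (reversed = (0+6) − raw = 6 − raw):
  item 1: 5
  item 2: 0
  item 3: 6 − 1 = 5
  item 4: 6 − 2 = 4
  item 6: 6 − 3 = 3
  item 7: 6
  item 8: 6 − 5 = 1
  item 9: 2
Sum = 5 + 0 + 5 + 4 + 3 + 6 + 1 + 2 = 26

26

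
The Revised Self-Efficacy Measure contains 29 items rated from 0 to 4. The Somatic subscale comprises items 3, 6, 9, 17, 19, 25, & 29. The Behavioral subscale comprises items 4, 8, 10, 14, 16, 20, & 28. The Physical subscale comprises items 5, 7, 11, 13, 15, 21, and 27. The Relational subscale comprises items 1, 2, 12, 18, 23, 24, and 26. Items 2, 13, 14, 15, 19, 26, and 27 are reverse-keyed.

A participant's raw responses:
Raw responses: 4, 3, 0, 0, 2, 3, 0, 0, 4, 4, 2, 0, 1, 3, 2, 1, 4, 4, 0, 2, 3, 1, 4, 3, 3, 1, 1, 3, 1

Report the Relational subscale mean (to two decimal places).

2.71

Relational items: 1, 2, 12, 18, 23, 24, 26.
Of these, items 2 & 26 are reverse-keyed; reversed = (0+4) − raw = 4 − raw.
  item 1: 4
  item 2: 4 − 3 = 1
  item 12: 0
  item 18: 4
  item 23: 4
  item 24: 3
  item 26: 4 − 1 = 3
Sum = 4 + 1 + 0 + 4 + 4 + 3 + 3 = 19
Mean = 19 / 7 = 2.71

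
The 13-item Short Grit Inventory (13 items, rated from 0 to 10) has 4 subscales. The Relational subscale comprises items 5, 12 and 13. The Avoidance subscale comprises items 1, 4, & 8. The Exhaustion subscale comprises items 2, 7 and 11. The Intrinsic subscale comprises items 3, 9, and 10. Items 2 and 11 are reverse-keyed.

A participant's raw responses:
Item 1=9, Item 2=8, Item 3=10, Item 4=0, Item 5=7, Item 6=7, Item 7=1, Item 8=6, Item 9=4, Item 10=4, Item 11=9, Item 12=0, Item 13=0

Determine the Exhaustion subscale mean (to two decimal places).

Exhaustion items: 2, 7, 11.
Of these, items 2 & 11 are reverse-keyed; reversed = (0+10) − raw = 10 − raw.
  item 2: 10 − 8 = 2
  item 7: 1
  item 11: 10 − 9 = 1
Sum = 2 + 1 + 1 = 4
Mean = 4 / 3 = 1.33

1.33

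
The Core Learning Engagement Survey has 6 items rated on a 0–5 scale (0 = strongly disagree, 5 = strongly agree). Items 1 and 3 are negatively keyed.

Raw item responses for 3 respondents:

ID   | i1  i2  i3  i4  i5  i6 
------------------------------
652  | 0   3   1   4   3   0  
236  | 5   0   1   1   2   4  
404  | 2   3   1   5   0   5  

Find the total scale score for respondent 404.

20

Respondent 404 raw: 2, 3, 1, 5, 0, 5.
Reverse-coded (on a 0–5 scale, reversed = 5 − raw):
  item 1: 5 − 2 = 3
  item 2: 3
  item 3: 5 − 1 = 4
  item 4: 5
  item 5: 0
  item 6: 5
Sum = 3 + 3 + 4 + 5 + 0 + 5 = 20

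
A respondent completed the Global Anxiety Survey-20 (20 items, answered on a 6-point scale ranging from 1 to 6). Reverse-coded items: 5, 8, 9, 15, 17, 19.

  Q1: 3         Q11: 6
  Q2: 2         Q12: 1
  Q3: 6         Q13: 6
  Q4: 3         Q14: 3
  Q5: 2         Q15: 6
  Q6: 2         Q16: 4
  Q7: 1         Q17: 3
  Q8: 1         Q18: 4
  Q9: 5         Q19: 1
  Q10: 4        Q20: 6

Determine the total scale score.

75

Apply reverse scoring (reversed = (1+6) − raw = 7 − raw):
  item 5: 7 − 2 = 5
  item 8: 7 − 1 = 6
  item 9: 7 − 5 = 2
  item 15: 7 − 6 = 1
  item 17: 7 − 3 = 4
  item 19: 7 − 1 = 6
After reverse-coding: 3, 2, 6, 3, 5, 2, 1, 6, 2, 4, 6, 1, 6, 3, 1, 4, 4, 4, 6, 6
Total = 3 + 2 + 6 + 3 + 5 + 2 + 1 + 6 + 2 + 4 + 6 + 1 + 6 + 3 + 1 + 4 + 4 + 4 + 6 + 6 = 75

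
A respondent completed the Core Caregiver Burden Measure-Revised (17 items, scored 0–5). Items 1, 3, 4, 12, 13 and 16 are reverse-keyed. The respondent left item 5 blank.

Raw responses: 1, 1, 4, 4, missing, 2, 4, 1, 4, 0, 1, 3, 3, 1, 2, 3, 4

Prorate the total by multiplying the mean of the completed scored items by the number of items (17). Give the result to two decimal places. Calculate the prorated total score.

34.00

Reverse-coded (reverse-coded value = 5 − response):
  item 1: 5 − 1 = 4
  item 3: 5 − 4 = 1
  item 4: 5 − 4 = 1
  item 12: 5 − 3 = 2
  item 13: 5 − 3 = 2
  item 16: 5 − 3 = 2
Completed scored items (16 of 17): 4, 1, 1, 1, 2, 4, 1, 4, 0, 1, 2, 2, 1, 2, 2, 4; sum = 32.
Person mean = 32 / 16 ≈ 2.0000
Prorated total = (32 / 16) × 17 = 34.00 (to 2 dp)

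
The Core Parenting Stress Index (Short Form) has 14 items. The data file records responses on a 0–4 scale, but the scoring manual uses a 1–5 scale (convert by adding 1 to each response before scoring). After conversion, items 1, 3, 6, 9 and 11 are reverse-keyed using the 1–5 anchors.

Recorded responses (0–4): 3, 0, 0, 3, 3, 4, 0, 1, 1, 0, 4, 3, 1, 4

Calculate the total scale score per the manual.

Convert to 1–5: 4, 1, 1, 4, 4, 5, 1, 2, 2, 1, 5, 4, 2, 5
Reverse-coded (reverse-coded value = 6 − response):
  item 1: 6 − 4 = 2
  item 3: 6 − 1 = 5
  item 6: 6 − 5 = 1
  item 9: 6 − 2 = 4
  item 11: 6 − 5 = 1
Scored: 2, 1, 5, 4, 4, 1, 1, 2, 4, 1, 1, 4, 2, 5
Total = 37

37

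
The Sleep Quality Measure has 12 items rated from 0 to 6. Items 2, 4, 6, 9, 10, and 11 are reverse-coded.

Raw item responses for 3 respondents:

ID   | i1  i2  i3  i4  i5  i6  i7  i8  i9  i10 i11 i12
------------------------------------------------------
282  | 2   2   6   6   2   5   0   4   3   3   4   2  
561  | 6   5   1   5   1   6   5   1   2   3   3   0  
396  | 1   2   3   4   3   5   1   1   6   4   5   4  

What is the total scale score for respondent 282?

29

Respondent 282 raw: 2, 2, 6, 6, 2, 5, 0, 4, 3, 3, 4, 2.
Reverse-coded (reversed = (0+6) − raw = 6 − raw):
  item 1: 2
  item 2: 6 − 2 = 4
  item 3: 6
  item 4: 6 − 6 = 0
  item 5: 2
  item 6: 6 − 5 = 1
  item 7: 0
  item 8: 4
  item 9: 6 − 3 = 3
  item 10: 6 − 3 = 3
  item 11: 6 − 4 = 2
  item 12: 2
Sum = 2 + 4 + 6 + 0 + 2 + 1 + 0 + 4 + 3 + 3 + 2 + 2 = 29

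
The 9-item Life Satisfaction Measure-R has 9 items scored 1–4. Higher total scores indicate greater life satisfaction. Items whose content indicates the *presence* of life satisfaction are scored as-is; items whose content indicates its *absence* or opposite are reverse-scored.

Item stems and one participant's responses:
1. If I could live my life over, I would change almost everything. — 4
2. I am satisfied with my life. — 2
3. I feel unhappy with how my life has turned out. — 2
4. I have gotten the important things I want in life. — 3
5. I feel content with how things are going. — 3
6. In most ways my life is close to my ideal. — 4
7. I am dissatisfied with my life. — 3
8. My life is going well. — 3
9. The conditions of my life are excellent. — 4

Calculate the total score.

25

Items 1, 3, 7 describe the absence/opposite of life satisfaction → reverse-score.
reversed = (1+4) − raw = 5 − raw.
  item 1: 5 − 4 = 1
  item 2: 2
  item 3: 5 − 2 = 3
  item 4: 3
  item 5: 3
  item 6: 4
  item 7: 5 − 3 = 2
  item 8: 3
  item 9: 4
Total = 1 + 2 + 3 + 3 + 3 + 4 + 2 + 3 + 4 = 25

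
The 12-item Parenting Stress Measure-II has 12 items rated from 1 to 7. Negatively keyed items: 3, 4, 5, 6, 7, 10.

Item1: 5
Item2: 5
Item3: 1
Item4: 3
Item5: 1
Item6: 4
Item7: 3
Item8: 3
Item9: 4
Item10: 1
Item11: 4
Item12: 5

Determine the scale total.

Raw sum = 39. Negatively keyed items: 3, 4, 5, 6, 7, 10; their raw sum = 13.
Each reversal replaces raw with 8 − raw, changing the total by 8 − 2·raw per item.
Total = 39 + 6·8 − 2·13 = 39 + 48 − 26 = 61

61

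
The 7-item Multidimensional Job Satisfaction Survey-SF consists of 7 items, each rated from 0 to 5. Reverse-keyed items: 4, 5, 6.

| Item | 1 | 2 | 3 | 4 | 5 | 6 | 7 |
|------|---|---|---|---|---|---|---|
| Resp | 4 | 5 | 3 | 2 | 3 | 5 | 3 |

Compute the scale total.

20

Reverse-coded items (reversed = (0+5) − raw = 5 − raw):
  item 4: 5 − 2 = 3
  item 5: 5 − 3 = 2
  item 6: 5 − 5 = 0
Scored responses: 4, 5, 3, 3, 2, 0, 3
Total = 4 + 5 + 3 + 3 + 2 + 0 + 3 = 20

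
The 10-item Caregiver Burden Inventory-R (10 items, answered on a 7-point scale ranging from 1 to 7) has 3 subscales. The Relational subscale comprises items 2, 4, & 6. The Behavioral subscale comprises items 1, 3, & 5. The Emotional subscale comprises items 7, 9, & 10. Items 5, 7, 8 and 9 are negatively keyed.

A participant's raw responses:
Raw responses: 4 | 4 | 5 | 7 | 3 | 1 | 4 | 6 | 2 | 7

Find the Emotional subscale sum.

Emotional items: 7, 9, 10.
Of these, items 7 and 9 are negatively keyed; reverse-coded value = 8 − response.
  item 7: 8 − 4 = 4
  item 9: 8 − 2 = 6
  item 10: 7
Sum = 4 + 6 + 7 = 17

17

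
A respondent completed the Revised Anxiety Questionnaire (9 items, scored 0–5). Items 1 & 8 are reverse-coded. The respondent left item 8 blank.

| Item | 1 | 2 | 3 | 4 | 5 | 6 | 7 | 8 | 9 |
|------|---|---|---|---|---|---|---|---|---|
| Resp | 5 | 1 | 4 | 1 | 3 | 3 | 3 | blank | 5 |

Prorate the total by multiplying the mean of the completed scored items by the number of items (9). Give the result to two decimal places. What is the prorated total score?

Reverse-coded (on a 0–5 scale, reversed = 5 − raw):
  item 1: 5 − 5 = 0
Completed scored items (8 of 9): 0, 1, 4, 1, 3, 3, 3, 5; sum = 20.
Person mean = 20 / 8 ≈ 2.5000
Prorated total = (20 / 8) × 9 = 22.50 (to 2 dp)

22.50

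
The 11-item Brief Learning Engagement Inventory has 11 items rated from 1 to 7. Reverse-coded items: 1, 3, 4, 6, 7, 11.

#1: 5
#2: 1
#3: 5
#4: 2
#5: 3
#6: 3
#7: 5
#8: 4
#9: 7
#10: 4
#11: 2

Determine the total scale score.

45

Reverse-coded items use 8 − raw:
  item 1: 8 − 5 = 3
  item 3: 8 − 5 = 3
  item 4: 8 − 2 = 6
  item 6: 8 − 3 = 5
  item 7: 8 − 5 = 3
  item 11: 8 − 2 = 6
After reverse-coding: 3, 1, 3, 6, 3, 5, 3, 4, 7, 4, 6
Total = 3 + 1 + 3 + 6 + 3 + 5 + 3 + 4 + 7 + 4 + 6 = 45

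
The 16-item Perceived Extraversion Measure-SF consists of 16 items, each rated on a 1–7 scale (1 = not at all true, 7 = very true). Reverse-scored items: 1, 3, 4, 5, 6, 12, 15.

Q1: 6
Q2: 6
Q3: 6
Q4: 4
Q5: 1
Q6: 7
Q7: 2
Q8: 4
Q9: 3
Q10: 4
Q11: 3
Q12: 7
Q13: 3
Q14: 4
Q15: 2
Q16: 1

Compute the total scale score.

Raw sum = 63. Reverse-scored items: 1, 3, 4, 5, 6, 12, 15; their raw sum = 33.
Each reversal replaces raw with 8 − raw, changing the total by 8 − 2·raw per item.
Total = 63 + 7·8 − 2·33 = 63 + 56 − 66 = 53

53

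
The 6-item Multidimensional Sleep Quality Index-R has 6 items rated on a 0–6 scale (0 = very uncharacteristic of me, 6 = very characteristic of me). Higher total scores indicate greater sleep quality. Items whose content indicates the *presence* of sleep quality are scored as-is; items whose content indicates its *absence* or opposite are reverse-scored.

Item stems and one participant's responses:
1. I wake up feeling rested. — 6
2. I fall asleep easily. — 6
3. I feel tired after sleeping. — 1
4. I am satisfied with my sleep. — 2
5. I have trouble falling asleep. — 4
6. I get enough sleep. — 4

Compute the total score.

25

Items 3, 5 describe the absence/opposite of sleep quality → reverse-score.
reversed = (0+6) − raw = 6 − raw.
  item 1: 6
  item 2: 6
  item 3: 6 − 1 = 5
  item 4: 2
  item 5: 6 − 4 = 2
  item 6: 4
Total = 6 + 6 + 5 + 2 + 2 + 4 = 25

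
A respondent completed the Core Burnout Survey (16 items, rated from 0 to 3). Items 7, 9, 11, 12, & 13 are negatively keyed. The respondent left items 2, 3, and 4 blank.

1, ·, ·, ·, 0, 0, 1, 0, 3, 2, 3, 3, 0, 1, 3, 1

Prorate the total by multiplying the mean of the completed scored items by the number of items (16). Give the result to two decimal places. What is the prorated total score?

16.00

Reverse-coded (reverse-coded value = 3 − response):
  item 7: 3 − 1 = 2
  item 9: 3 − 3 = 0
  item 11: 3 − 3 = 0
  item 12: 3 − 3 = 0
  item 13: 3 − 0 = 3
Completed scored items (13 of 16): 1, 0, 0, 2, 0, 0, 2, 0, 0, 3, 1, 3, 1; sum = 13.
Person mean = 13 / 13 ≈ 1.0000
Prorated total = (13 / 13) × 16 = 16.00 (to 2 dp)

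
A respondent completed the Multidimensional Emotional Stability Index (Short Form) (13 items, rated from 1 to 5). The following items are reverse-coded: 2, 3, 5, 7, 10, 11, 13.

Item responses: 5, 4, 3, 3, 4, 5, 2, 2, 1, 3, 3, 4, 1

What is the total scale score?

42

Reversing items 2, 3, 5, 7, 10, 11, & 13 with 6 − raw:
Total = 5 + (6−4) + (6−3) + 3 + (6−4) + 5 + (6−2) + 2 + 1 + (6−3) + (6−3) + 4 + (6−1)
      = 5 + 2 + 3 + 3 + 2 + 5 + 4 + 2 + 1 + 3 + 3 + 4 + 5 = 42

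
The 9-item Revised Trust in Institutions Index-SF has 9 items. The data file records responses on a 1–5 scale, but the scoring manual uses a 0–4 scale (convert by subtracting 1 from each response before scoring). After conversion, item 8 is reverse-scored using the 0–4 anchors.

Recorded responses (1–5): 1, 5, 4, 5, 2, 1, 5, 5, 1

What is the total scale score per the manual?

16

Convert to 0–4: 0, 4, 3, 4, 1, 0, 4, 4, 0
Reverse-coded (reversed = (0+4) − raw = 4 − raw):
  item 8: 4 − 4 = 0
Scored: 0, 4, 3, 4, 1, 0, 4, 0, 0
Total = 16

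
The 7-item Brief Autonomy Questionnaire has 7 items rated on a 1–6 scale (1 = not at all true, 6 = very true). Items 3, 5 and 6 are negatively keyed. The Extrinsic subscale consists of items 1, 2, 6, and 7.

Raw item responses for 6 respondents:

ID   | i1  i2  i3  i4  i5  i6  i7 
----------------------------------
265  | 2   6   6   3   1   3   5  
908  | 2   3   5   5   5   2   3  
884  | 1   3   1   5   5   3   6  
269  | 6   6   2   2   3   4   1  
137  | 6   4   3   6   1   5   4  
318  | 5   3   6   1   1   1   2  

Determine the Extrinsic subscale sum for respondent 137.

Respondent 137 raw: 6, 4, 3, 6, 1, 5, 4.
Extrinsic items: 1, 2, 6, 7.
Reverse-coded (on a 1–6 scale, reversed = 7 − raw):
  item 1: 6
  item 2: 4
  item 6: 7 − 5 = 2
  item 7: 4
Sum = 6 + 4 + 2 + 4 = 16

16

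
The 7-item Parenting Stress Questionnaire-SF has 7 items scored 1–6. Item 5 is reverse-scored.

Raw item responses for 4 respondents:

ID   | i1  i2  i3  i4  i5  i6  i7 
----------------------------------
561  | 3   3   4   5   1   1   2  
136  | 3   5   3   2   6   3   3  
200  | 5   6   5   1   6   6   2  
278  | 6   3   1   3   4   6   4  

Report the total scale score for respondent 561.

24

Respondent 561 raw: 3, 3, 4, 5, 1, 1, 2.
Reverse-coded (reverse-coded value = 7 − response):
  item 1: 3
  item 2: 3
  item 3: 4
  item 4: 5
  item 5: 7 − 1 = 6
  item 6: 1
  item 7: 2
Sum = 3 + 3 + 4 + 5 + 6 + 1 + 2 = 24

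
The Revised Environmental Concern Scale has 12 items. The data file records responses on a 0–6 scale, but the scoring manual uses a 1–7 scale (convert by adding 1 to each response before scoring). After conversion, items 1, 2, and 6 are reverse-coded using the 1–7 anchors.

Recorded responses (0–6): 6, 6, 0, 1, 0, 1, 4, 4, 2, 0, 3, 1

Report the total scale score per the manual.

Convert to 1–7: 7, 7, 1, 2, 1, 2, 5, 5, 3, 1, 4, 2
Reverse-coded (reversed = (1+7) − raw = 8 − raw):
  item 1: 8 − 7 = 1
  item 2: 8 − 7 = 1
  item 6: 8 − 2 = 6
Scored: 1, 1, 1, 2, 1, 6, 5, 5, 3, 1, 4, 2
Total = 32

32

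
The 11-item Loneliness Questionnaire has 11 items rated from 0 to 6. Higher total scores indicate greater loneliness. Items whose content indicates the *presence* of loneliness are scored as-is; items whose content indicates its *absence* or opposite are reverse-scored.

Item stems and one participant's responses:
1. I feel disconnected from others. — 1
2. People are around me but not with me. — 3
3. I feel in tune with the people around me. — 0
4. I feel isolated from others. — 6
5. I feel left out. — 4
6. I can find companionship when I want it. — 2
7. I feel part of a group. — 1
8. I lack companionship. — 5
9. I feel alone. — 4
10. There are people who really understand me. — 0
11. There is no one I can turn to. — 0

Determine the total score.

Items 3, 6, 7, 10 describe the absence/opposite of loneliness → reverse-score.
reversed = (0+6) − raw = 6 − raw.
  item 1: 1
  item 2: 3
  item 3: 6 − 0 = 6
  item 4: 6
  item 5: 4
  item 6: 6 − 2 = 4
  item 7: 6 − 1 = 5
  item 8: 5
  item 9: 4
  item 10: 6 − 0 = 6
  item 11: 0
Total = 1 + 3 + 6 + 6 + 4 + 4 + 5 + 5 + 4 + 6 + 0 = 44

44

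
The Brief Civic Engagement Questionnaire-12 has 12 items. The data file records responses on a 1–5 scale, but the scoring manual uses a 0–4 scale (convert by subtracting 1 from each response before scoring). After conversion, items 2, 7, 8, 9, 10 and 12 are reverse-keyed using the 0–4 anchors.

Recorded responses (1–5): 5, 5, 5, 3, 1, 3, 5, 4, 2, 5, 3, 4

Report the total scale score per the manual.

19

Convert to 0–4: 4, 4, 4, 2, 0, 2, 4, 3, 1, 4, 2, 3
Reverse-coded (reverse-coded value = 4 − response):
  item 2: 4 − 4 = 0
  item 7: 4 − 4 = 0
  item 8: 4 − 3 = 1
  item 9: 4 − 1 = 3
  item 10: 4 − 4 = 0
  item 12: 4 − 3 = 1
Scored: 4, 0, 4, 2, 0, 2, 0, 1, 3, 0, 2, 1
Total = 19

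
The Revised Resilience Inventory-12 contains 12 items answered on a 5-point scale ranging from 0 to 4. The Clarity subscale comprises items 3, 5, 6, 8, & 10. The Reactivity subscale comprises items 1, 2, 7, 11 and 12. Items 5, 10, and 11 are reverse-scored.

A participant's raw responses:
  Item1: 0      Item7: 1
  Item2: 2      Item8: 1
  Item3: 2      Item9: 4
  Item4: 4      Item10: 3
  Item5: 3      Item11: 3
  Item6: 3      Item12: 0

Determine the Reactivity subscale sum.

4

Reactivity items: 1, 2, 7, 11, 12.
Of these, item 11 is reverse-scored; reversed = (0+4) − raw = 4 − raw.
  item 1: 0
  item 2: 2
  item 7: 1
  item 11: 4 − 3 = 1
  item 12: 0
Sum = 0 + 2 + 1 + 1 + 0 = 4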